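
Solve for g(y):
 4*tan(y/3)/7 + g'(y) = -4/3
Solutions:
 g(y) = C1 - 4*y/3 + 12*log(cos(y/3))/7


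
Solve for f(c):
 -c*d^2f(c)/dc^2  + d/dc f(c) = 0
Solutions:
 f(c) = C1 + C2*c^2


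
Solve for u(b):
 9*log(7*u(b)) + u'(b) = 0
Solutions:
 Integral(1/(log(_y) + log(7)), (_y, u(b)))/9 = C1 - b


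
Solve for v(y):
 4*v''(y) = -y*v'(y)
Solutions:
 v(y) = C1 + C2*erf(sqrt(2)*y/4)


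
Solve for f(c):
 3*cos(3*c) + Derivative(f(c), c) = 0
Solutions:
 f(c) = C1 - sin(3*c)


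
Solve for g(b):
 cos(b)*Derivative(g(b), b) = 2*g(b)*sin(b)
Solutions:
 g(b) = C1/cos(b)^2


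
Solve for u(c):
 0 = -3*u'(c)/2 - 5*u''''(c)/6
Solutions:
 u(c) = C1 + C4*exp(-15^(2/3)*c/5) + (C2*sin(3*3^(1/6)*5^(2/3)*c/10) + C3*cos(3*3^(1/6)*5^(2/3)*c/10))*exp(15^(2/3)*c/10)


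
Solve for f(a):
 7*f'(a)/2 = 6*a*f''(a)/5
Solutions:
 f(a) = C1 + C2*a^(47/12)


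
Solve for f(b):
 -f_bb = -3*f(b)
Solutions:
 f(b) = C1*exp(-sqrt(3)*b) + C2*exp(sqrt(3)*b)


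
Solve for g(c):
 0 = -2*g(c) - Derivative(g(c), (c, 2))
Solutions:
 g(c) = C1*sin(sqrt(2)*c) + C2*cos(sqrt(2)*c)


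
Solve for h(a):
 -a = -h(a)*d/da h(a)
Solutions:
 h(a) = -sqrt(C1 + a^2)
 h(a) = sqrt(C1 + a^2)


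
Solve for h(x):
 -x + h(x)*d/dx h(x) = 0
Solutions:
 h(x) = -sqrt(C1 + x^2)
 h(x) = sqrt(C1 + x^2)


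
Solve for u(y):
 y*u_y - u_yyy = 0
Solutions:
 u(y) = C1 + Integral(C2*airyai(y) + C3*airybi(y), y)


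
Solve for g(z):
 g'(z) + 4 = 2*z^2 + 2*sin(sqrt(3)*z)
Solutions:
 g(z) = C1 + 2*z^3/3 - 4*z - 2*sqrt(3)*cos(sqrt(3)*z)/3


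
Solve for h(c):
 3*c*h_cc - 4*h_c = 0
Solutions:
 h(c) = C1 + C2*c^(7/3)


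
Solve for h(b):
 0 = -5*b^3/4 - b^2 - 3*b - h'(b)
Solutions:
 h(b) = C1 - 5*b^4/16 - b^3/3 - 3*b^2/2


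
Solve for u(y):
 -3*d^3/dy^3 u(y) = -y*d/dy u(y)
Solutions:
 u(y) = C1 + Integral(C2*airyai(3^(2/3)*y/3) + C3*airybi(3^(2/3)*y/3), y)


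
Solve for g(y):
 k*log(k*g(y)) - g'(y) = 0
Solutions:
 li(k*g(y))/k = C1 + k*y


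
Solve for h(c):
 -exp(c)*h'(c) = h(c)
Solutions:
 h(c) = C1*exp(exp(-c))


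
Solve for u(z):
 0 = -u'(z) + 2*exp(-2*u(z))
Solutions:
 u(z) = log(-sqrt(C1 + 4*z))
 u(z) = log(C1 + 4*z)/2


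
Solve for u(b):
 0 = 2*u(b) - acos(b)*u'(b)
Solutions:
 u(b) = C1*exp(2*Integral(1/acos(b), b))


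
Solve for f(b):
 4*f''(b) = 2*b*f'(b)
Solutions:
 f(b) = C1 + C2*erfi(b/2)


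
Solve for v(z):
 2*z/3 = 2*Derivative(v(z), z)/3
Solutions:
 v(z) = C1 + z^2/2


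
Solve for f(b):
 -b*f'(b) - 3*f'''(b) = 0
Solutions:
 f(b) = C1 + Integral(C2*airyai(-3^(2/3)*b/3) + C3*airybi(-3^(2/3)*b/3), b)


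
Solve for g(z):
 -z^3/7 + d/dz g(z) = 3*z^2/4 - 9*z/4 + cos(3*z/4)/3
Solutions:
 g(z) = C1 + z^4/28 + z^3/4 - 9*z^2/8 + 4*sin(3*z/4)/9


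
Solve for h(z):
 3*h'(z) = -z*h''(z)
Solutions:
 h(z) = C1 + C2/z^2


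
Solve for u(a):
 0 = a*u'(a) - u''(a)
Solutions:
 u(a) = C1 + C2*erfi(sqrt(2)*a/2)


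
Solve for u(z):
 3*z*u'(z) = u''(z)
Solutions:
 u(z) = C1 + C2*erfi(sqrt(6)*z/2)


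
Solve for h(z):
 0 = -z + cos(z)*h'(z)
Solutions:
 h(z) = C1 + Integral(z/cos(z), z)


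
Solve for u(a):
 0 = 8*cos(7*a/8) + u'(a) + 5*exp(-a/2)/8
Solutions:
 u(a) = C1 - 64*sin(7*a/8)/7 + 5*exp(-a/2)/4


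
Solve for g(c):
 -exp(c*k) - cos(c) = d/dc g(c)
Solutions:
 g(c) = C1 - sin(c) - exp(c*k)/k


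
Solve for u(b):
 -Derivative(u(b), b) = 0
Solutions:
 u(b) = C1


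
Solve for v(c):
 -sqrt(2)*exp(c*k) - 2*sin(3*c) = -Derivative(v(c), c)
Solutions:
 v(c) = C1 - 2*cos(3*c)/3 + sqrt(2)*exp(c*k)/k


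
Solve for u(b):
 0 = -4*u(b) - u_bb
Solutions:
 u(b) = C1*sin(2*b) + C2*cos(2*b)


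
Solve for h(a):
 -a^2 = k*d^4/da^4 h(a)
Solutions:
 h(a) = C1 + C2*a + C3*a^2 + C4*a^3 - a^6/(360*k)


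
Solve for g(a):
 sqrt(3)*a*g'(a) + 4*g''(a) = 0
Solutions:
 g(a) = C1 + C2*erf(sqrt(2)*3^(1/4)*a/4)


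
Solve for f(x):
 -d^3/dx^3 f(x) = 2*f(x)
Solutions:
 f(x) = C3*exp(-2^(1/3)*x) + (C1*sin(2^(1/3)*sqrt(3)*x/2) + C2*cos(2^(1/3)*sqrt(3)*x/2))*exp(2^(1/3)*x/2)


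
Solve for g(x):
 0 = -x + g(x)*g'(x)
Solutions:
 g(x) = -sqrt(C1 + x^2)
 g(x) = sqrt(C1 + x^2)


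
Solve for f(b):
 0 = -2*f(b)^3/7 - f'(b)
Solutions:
 f(b) = -sqrt(14)*sqrt(-1/(C1 - 2*b))/2
 f(b) = sqrt(14)*sqrt(-1/(C1 - 2*b))/2


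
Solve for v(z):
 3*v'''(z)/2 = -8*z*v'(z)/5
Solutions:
 v(z) = C1 + Integral(C2*airyai(-2*15^(2/3)*2^(1/3)*z/15) + C3*airybi(-2*15^(2/3)*2^(1/3)*z/15), z)


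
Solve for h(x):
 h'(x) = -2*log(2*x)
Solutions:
 h(x) = C1 - 2*x*log(x) - x*log(4) + 2*x


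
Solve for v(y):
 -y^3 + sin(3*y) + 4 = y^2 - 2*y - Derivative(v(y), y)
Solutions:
 v(y) = C1 + y^4/4 + y^3/3 - y^2 - 4*y + cos(3*y)/3


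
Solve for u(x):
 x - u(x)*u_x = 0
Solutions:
 u(x) = -sqrt(C1 + x^2)
 u(x) = sqrt(C1 + x^2)


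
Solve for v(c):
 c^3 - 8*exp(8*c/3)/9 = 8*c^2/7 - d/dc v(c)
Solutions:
 v(c) = C1 - c^4/4 + 8*c^3/21 + exp(8*c/3)/3


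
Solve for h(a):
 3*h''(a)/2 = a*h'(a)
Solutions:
 h(a) = C1 + C2*erfi(sqrt(3)*a/3)


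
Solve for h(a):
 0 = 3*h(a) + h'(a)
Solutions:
 h(a) = C1*exp(-3*a)


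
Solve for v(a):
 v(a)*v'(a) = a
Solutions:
 v(a) = -sqrt(C1 + a^2)
 v(a) = sqrt(C1 + a^2)


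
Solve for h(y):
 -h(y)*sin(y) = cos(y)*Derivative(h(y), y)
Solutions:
 h(y) = C1*cos(y)


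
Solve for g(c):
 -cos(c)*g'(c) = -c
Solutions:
 g(c) = C1 + Integral(c/cos(c), c)


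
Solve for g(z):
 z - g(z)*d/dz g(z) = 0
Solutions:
 g(z) = -sqrt(C1 + z^2)
 g(z) = sqrt(C1 + z^2)


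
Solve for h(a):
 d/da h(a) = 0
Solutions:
 h(a) = C1


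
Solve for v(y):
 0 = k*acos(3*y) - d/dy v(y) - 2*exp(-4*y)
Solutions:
 v(y) = C1 + k*y*acos(3*y) - k*sqrt(1 - 9*y^2)/3 + exp(-4*y)/2


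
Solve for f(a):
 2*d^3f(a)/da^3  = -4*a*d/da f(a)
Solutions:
 f(a) = C1 + Integral(C2*airyai(-2^(1/3)*a) + C3*airybi(-2^(1/3)*a), a)


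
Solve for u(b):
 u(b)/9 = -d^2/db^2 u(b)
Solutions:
 u(b) = C1*sin(b/3) + C2*cos(b/3)


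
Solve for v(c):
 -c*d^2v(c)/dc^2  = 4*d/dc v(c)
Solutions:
 v(c) = C1 + C2/c^3


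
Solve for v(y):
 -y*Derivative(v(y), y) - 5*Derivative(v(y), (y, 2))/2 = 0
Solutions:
 v(y) = C1 + C2*erf(sqrt(5)*y/5)


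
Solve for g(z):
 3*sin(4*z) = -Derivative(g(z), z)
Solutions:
 g(z) = C1 + 3*cos(4*z)/4


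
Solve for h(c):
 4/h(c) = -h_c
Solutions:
 h(c) = -sqrt(C1 - 8*c)
 h(c) = sqrt(C1 - 8*c)


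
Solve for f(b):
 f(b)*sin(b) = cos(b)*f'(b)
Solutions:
 f(b) = C1/cos(b)


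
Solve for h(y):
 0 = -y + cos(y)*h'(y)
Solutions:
 h(y) = C1 + Integral(y/cos(y), y)


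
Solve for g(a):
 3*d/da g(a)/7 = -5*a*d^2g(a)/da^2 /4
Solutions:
 g(a) = C1 + C2*a^(23/35)


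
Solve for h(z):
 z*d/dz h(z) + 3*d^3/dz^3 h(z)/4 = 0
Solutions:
 h(z) = C1 + Integral(C2*airyai(-6^(2/3)*z/3) + C3*airybi(-6^(2/3)*z/3), z)


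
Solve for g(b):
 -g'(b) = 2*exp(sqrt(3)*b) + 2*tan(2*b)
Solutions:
 g(b) = C1 - 2*sqrt(3)*exp(sqrt(3)*b)/3 + log(cos(2*b))


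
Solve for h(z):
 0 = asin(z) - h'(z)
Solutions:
 h(z) = C1 + z*asin(z) + sqrt(1 - z^2)


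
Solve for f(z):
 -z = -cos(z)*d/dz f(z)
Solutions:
 f(z) = C1 + Integral(z/cos(z), z)


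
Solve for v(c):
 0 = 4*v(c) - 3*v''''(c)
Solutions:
 v(c) = C1*exp(-sqrt(2)*3^(3/4)*c/3) + C2*exp(sqrt(2)*3^(3/4)*c/3) + C3*sin(sqrt(2)*3^(3/4)*c/3) + C4*cos(sqrt(2)*3^(3/4)*c/3)


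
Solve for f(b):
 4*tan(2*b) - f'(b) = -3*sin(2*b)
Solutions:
 f(b) = C1 - 2*log(cos(2*b)) - 3*cos(2*b)/2


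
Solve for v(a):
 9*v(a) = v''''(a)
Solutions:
 v(a) = C1*exp(-sqrt(3)*a) + C2*exp(sqrt(3)*a) + C3*sin(sqrt(3)*a) + C4*cos(sqrt(3)*a)


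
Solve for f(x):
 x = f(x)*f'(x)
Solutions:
 f(x) = -sqrt(C1 + x^2)
 f(x) = sqrt(C1 + x^2)


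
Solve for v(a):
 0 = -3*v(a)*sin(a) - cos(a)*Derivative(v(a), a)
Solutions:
 v(a) = C1*cos(a)^3


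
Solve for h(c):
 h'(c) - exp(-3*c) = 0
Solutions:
 h(c) = C1 - exp(-3*c)/3


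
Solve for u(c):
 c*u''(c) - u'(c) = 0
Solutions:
 u(c) = C1 + C2*c^2


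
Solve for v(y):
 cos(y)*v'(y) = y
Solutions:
 v(y) = C1 + Integral(y/cos(y), y)


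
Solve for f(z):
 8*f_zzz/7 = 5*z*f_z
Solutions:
 f(z) = C1 + Integral(C2*airyai(35^(1/3)*z/2) + C3*airybi(35^(1/3)*z/2), z)


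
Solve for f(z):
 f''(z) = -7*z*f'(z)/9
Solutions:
 f(z) = C1 + C2*erf(sqrt(14)*z/6)


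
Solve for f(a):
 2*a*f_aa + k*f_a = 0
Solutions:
 f(a) = C1 + a^(1 - re(k)/2)*(C2*sin(log(a)*Abs(im(k))/2) + C3*cos(log(a)*im(k)/2))


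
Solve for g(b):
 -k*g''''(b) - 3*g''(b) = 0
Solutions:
 g(b) = C1 + C2*b + C3*exp(-sqrt(3)*b*sqrt(-1/k)) + C4*exp(sqrt(3)*b*sqrt(-1/k))


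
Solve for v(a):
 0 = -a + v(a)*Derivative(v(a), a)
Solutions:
 v(a) = -sqrt(C1 + a^2)
 v(a) = sqrt(C1 + a^2)


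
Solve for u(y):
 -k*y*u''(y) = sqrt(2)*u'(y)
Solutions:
 u(y) = C1 + y^(((re(k) - sqrt(2))*re(k) + im(k)^2)/(re(k)^2 + im(k)^2))*(C2*sin(sqrt(2)*log(y)*Abs(im(k))/(re(k)^2 + im(k)^2)) + C3*cos(sqrt(2)*log(y)*im(k)/(re(k)^2 + im(k)^2)))


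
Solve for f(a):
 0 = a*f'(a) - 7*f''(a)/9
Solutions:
 f(a) = C1 + C2*erfi(3*sqrt(14)*a/14)


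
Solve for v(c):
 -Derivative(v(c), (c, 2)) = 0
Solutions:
 v(c) = C1 + C2*c


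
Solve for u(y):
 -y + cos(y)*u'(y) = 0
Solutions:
 u(y) = C1 + Integral(y/cos(y), y)


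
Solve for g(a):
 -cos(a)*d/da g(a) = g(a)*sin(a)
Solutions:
 g(a) = C1*cos(a)


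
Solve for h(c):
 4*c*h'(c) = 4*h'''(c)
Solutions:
 h(c) = C1 + Integral(C2*airyai(c) + C3*airybi(c), c)


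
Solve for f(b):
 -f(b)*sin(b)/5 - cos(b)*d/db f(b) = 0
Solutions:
 f(b) = C1*cos(b)^(1/5)


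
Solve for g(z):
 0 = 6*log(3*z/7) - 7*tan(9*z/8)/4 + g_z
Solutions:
 g(z) = C1 - 6*z*log(z) - 6*z*log(3) + 6*z + 6*z*log(7) - 14*log(cos(9*z/8))/9


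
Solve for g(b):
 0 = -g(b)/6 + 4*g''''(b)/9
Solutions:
 g(b) = C1*exp(-6^(1/4)*b/2) + C2*exp(6^(1/4)*b/2) + C3*sin(6^(1/4)*b/2) + C4*cos(6^(1/4)*b/2)


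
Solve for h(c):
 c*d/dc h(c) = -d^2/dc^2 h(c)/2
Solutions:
 h(c) = C1 + C2*erf(c)


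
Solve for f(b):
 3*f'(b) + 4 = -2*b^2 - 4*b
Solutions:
 f(b) = C1 - 2*b^3/9 - 2*b^2/3 - 4*b/3


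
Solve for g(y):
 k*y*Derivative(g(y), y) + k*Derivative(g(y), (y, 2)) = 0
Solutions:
 g(y) = C1 + C2*erf(sqrt(2)*y/2)


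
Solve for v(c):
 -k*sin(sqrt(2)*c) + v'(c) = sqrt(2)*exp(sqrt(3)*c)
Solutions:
 v(c) = C1 - sqrt(2)*k*cos(sqrt(2)*c)/2 + sqrt(6)*exp(sqrt(3)*c)/3


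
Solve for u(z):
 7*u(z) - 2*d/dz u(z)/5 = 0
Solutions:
 u(z) = C1*exp(35*z/2)


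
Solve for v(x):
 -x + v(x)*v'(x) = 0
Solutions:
 v(x) = -sqrt(C1 + x^2)
 v(x) = sqrt(C1 + x^2)


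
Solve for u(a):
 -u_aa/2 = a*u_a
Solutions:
 u(a) = C1 + C2*erf(a)


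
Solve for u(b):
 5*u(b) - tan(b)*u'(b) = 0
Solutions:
 u(b) = C1*sin(b)^5


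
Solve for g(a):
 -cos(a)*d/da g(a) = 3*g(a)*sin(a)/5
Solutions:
 g(a) = C1*cos(a)^(3/5)


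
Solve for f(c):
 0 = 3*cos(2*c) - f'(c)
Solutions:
 f(c) = C1 + 3*sin(2*c)/2


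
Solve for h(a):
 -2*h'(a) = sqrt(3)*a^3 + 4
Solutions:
 h(a) = C1 - sqrt(3)*a^4/8 - 2*a


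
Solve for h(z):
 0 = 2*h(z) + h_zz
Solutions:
 h(z) = C1*sin(sqrt(2)*z) + C2*cos(sqrt(2)*z)


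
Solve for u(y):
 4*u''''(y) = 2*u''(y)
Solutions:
 u(y) = C1 + C2*y + C3*exp(-sqrt(2)*y/2) + C4*exp(sqrt(2)*y/2)


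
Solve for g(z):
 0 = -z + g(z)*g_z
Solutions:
 g(z) = -sqrt(C1 + z^2)
 g(z) = sqrt(C1 + z^2)


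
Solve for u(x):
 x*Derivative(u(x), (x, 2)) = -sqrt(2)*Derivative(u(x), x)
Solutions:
 u(x) = C1 + C2*x^(1 - sqrt(2))


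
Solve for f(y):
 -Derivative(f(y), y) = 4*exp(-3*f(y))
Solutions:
 f(y) = log(C1 - 12*y)/3
 f(y) = log((-3^(1/3) - 3^(5/6)*I)*(C1 - 4*y)^(1/3)/2)
 f(y) = log((-3^(1/3) + 3^(5/6)*I)*(C1 - 4*y)^(1/3)/2)


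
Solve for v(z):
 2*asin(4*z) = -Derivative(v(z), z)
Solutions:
 v(z) = C1 - 2*z*asin(4*z) - sqrt(1 - 16*z^2)/2


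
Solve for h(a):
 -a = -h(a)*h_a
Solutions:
 h(a) = -sqrt(C1 + a^2)
 h(a) = sqrt(C1 + a^2)


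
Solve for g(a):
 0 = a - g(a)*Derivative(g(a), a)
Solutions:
 g(a) = -sqrt(C1 + a^2)
 g(a) = sqrt(C1 + a^2)


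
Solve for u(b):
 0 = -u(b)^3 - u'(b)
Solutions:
 u(b) = -sqrt(2)*sqrt(-1/(C1 - b))/2
 u(b) = sqrt(2)*sqrt(-1/(C1 - b))/2


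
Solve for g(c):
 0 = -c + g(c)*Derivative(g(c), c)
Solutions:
 g(c) = -sqrt(C1 + c^2)
 g(c) = sqrt(C1 + c^2)


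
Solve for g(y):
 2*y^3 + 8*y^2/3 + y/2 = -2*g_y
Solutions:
 g(y) = C1 - y^4/4 - 4*y^3/9 - y^2/8


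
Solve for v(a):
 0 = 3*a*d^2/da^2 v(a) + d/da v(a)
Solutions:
 v(a) = C1 + C2*a^(2/3)


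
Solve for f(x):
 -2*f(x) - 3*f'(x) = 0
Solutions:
 f(x) = C1*exp(-2*x/3)


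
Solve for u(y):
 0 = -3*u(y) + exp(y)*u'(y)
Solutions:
 u(y) = C1*exp(-3*exp(-y))


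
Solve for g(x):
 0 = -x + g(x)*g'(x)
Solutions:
 g(x) = -sqrt(C1 + x^2)
 g(x) = sqrt(C1 + x^2)


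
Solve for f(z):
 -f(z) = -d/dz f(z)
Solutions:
 f(z) = C1*exp(z)


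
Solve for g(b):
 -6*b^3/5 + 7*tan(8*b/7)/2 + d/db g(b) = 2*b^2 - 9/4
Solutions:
 g(b) = C1 + 3*b^4/10 + 2*b^3/3 - 9*b/4 + 49*log(cos(8*b/7))/16


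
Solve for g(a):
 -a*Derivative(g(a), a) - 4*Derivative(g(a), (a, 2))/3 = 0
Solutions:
 g(a) = C1 + C2*erf(sqrt(6)*a/4)


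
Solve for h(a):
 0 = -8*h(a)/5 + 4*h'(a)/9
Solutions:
 h(a) = C1*exp(18*a/5)


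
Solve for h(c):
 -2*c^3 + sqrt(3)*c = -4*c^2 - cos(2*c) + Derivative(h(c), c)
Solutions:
 h(c) = C1 - c^4/2 + 4*c^3/3 + sqrt(3)*c^2/2 + sin(2*c)/2


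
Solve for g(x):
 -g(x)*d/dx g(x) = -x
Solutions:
 g(x) = -sqrt(C1 + x^2)
 g(x) = sqrt(C1 + x^2)


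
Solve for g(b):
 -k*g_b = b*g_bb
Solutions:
 g(b) = C1 + b^(1 - re(k))*(C2*sin(log(b)*Abs(im(k))) + C3*cos(log(b)*im(k)))


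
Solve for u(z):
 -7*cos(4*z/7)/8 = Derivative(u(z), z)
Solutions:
 u(z) = C1 - 49*sin(4*z/7)/32


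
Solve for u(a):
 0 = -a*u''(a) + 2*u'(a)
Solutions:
 u(a) = C1 + C2*a^3


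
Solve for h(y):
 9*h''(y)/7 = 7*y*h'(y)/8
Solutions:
 h(y) = C1 + C2*erfi(7*y/12)


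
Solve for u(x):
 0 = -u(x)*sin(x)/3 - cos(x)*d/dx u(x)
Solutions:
 u(x) = C1*cos(x)^(1/3)


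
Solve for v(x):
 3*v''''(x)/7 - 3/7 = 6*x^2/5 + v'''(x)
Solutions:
 v(x) = C1 + C2*x + C3*x^2 + C4*exp(7*x/3) - x^5/50 - 3*x^4/70 - 71*x^3/490


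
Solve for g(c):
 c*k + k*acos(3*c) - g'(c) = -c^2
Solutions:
 g(c) = C1 + c^3/3 + c^2*k/2 + k*(c*acos(3*c) - sqrt(1 - 9*c^2)/3)


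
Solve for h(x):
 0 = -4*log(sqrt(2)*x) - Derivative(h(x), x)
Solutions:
 h(x) = C1 - 4*x*log(x) - x*log(4) + 4*x


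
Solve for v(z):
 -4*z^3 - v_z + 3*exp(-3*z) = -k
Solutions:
 v(z) = C1 + k*z - z^4 - exp(-3*z)


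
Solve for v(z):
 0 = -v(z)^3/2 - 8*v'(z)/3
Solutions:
 v(z) = -2*sqrt(2)*sqrt(-1/(C1 - 3*z))
 v(z) = 2*sqrt(2)*sqrt(-1/(C1 - 3*z))


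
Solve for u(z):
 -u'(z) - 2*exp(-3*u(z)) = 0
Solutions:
 u(z) = log(C1 - 6*z)/3
 u(z) = log((-3^(1/3) - 3^(5/6)*I)*(C1 - 2*z)^(1/3)/2)
 u(z) = log((-3^(1/3) + 3^(5/6)*I)*(C1 - 2*z)^(1/3)/2)


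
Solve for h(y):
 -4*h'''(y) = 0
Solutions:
 h(y) = C1 + C2*y + C3*y^2


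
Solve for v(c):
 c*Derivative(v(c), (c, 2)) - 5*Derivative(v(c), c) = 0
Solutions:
 v(c) = C1 + C2*c^6


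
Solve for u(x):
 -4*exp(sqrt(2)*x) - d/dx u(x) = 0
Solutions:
 u(x) = C1 - 2*sqrt(2)*exp(sqrt(2)*x)


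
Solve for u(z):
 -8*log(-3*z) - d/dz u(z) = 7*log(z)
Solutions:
 u(z) = C1 - 15*z*log(z) + z*(-8*log(3) + 15 - 8*I*pi)


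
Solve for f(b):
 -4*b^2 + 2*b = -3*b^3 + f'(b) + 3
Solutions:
 f(b) = C1 + 3*b^4/4 - 4*b^3/3 + b^2 - 3*b


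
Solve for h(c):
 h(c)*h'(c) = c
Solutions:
 h(c) = -sqrt(C1 + c^2)
 h(c) = sqrt(C1 + c^2)


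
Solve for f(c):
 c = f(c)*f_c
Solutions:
 f(c) = -sqrt(C1 + c^2)
 f(c) = sqrt(C1 + c^2)


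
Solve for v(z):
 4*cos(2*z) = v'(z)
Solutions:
 v(z) = C1 + 2*sin(2*z)


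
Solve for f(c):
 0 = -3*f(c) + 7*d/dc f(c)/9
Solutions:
 f(c) = C1*exp(27*c/7)


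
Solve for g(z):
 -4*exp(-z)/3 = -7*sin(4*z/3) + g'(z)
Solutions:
 g(z) = C1 - 21*cos(4*z/3)/4 + 4*exp(-z)/3


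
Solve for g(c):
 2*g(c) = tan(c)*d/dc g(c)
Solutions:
 g(c) = C1*sin(c)^2


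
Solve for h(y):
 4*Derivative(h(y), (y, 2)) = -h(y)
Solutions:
 h(y) = C1*sin(y/2) + C2*cos(y/2)


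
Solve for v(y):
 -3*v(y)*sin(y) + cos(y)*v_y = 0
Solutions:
 v(y) = C1/cos(y)^3


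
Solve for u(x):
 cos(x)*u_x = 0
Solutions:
 u(x) = C1


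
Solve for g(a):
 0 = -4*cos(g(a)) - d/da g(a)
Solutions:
 g(a) = pi - asin((C1 + exp(8*a))/(C1 - exp(8*a)))
 g(a) = asin((C1 + exp(8*a))/(C1 - exp(8*a)))


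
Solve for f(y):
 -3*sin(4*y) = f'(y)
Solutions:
 f(y) = C1 + 3*cos(4*y)/4


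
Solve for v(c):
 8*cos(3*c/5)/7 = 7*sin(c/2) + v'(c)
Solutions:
 v(c) = C1 + 40*sin(3*c/5)/21 + 14*cos(c/2)


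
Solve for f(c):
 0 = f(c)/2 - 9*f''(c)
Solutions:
 f(c) = C1*exp(-sqrt(2)*c/6) + C2*exp(sqrt(2)*c/6)


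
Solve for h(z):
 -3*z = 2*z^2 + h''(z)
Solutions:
 h(z) = C1 + C2*z - z^4/6 - z^3/2


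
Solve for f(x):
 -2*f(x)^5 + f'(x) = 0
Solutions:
 f(x) = -(-1/(C1 + 8*x))^(1/4)
 f(x) = (-1/(C1 + 8*x))^(1/4)
 f(x) = -I*(-1/(C1 + 8*x))^(1/4)
 f(x) = I*(-1/(C1 + 8*x))^(1/4)


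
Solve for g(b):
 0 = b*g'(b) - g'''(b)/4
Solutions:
 g(b) = C1 + Integral(C2*airyai(2^(2/3)*b) + C3*airybi(2^(2/3)*b), b)


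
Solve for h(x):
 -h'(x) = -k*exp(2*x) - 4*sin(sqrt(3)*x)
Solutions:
 h(x) = C1 + k*exp(2*x)/2 - 4*sqrt(3)*cos(sqrt(3)*x)/3


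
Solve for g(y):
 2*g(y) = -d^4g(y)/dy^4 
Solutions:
 g(y) = (C1*sin(2^(3/4)*y/2) + C2*cos(2^(3/4)*y/2))*exp(-2^(3/4)*y/2) + (C3*sin(2^(3/4)*y/2) + C4*cos(2^(3/4)*y/2))*exp(2^(3/4)*y/2)


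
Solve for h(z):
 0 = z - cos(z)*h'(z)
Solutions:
 h(z) = C1 + Integral(z/cos(z), z)


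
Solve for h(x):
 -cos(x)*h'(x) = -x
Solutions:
 h(x) = C1 + Integral(x/cos(x), x)


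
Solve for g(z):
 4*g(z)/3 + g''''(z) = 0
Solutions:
 g(z) = (C1*sin(3^(3/4)*z/3) + C2*cos(3^(3/4)*z/3))*exp(-3^(3/4)*z/3) + (C3*sin(3^(3/4)*z/3) + C4*cos(3^(3/4)*z/3))*exp(3^(3/4)*z/3)


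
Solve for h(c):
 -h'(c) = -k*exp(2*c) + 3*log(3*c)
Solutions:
 h(c) = C1 - 3*c*log(c) + 3*c*(1 - log(3)) + k*exp(2*c)/2


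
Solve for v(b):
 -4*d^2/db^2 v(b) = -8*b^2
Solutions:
 v(b) = C1 + C2*b + b^4/6


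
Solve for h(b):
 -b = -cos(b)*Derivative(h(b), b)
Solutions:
 h(b) = C1 + Integral(b/cos(b), b)


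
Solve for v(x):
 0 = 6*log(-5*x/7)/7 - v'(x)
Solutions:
 v(x) = C1 + 6*x*log(-x)/7 + 6*x*(-log(7) - 1 + log(5))/7


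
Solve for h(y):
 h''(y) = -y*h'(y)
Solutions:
 h(y) = C1 + C2*erf(sqrt(2)*y/2)


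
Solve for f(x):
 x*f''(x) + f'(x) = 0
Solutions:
 f(x) = C1 + C2*log(x)


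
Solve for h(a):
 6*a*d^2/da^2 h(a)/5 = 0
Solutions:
 h(a) = C1 + C2*a


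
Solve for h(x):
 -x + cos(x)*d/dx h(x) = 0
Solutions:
 h(x) = C1 + Integral(x/cos(x), x)


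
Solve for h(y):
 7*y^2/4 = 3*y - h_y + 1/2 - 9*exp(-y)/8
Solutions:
 h(y) = C1 - 7*y^3/12 + 3*y^2/2 + y/2 + 9*exp(-y)/8


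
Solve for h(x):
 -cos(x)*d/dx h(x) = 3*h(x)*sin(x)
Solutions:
 h(x) = C1*cos(x)^3


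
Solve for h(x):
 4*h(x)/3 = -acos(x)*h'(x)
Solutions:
 h(x) = C1*exp(-4*Integral(1/acos(x), x)/3)


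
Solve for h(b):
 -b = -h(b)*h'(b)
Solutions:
 h(b) = -sqrt(C1 + b^2)
 h(b) = sqrt(C1 + b^2)


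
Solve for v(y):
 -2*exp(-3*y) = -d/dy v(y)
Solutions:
 v(y) = C1 - 2*exp(-3*y)/3


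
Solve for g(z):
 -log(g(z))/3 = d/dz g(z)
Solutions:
 li(g(z)) = C1 - z/3


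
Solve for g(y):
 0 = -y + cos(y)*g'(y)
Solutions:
 g(y) = C1 + Integral(y/cos(y), y)


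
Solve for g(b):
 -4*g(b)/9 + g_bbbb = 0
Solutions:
 g(b) = C1*exp(-sqrt(6)*b/3) + C2*exp(sqrt(6)*b/3) + C3*sin(sqrt(6)*b/3) + C4*cos(sqrt(6)*b/3)


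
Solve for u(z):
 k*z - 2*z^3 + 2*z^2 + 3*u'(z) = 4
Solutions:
 u(z) = C1 - k*z^2/6 + z^4/6 - 2*z^3/9 + 4*z/3


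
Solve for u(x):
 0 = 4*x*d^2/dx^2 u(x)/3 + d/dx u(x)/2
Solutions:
 u(x) = C1 + C2*x^(5/8)


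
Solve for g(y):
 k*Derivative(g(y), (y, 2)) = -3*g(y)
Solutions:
 g(y) = C1*exp(-sqrt(3)*y*sqrt(-1/k)) + C2*exp(sqrt(3)*y*sqrt(-1/k))


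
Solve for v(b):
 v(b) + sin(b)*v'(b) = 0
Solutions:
 v(b) = C1*sqrt(cos(b) + 1)/sqrt(cos(b) - 1)


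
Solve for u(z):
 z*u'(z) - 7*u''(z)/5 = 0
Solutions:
 u(z) = C1 + C2*erfi(sqrt(70)*z/14)


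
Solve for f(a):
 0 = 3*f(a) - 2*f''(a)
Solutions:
 f(a) = C1*exp(-sqrt(6)*a/2) + C2*exp(sqrt(6)*a/2)


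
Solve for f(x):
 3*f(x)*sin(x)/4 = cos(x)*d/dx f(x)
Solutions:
 f(x) = C1/cos(x)^(3/4)


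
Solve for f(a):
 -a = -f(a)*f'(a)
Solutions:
 f(a) = -sqrt(C1 + a^2)
 f(a) = sqrt(C1 + a^2)


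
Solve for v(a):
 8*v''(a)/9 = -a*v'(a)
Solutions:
 v(a) = C1 + C2*erf(3*a/4)


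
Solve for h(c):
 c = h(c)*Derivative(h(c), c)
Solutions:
 h(c) = -sqrt(C1 + c^2)
 h(c) = sqrt(C1 + c^2)


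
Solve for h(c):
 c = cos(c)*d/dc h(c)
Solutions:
 h(c) = C1 + Integral(c/cos(c), c)


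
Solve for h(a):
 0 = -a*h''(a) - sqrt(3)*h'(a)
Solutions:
 h(a) = C1 + C2*a^(1 - sqrt(3))


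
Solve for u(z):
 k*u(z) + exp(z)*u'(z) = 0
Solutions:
 u(z) = C1*exp(k*exp(-z))


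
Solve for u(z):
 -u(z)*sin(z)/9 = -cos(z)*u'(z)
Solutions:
 u(z) = C1/cos(z)^(1/9)


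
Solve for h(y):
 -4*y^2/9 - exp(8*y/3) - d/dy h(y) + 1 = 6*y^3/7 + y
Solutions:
 h(y) = C1 - 3*y^4/14 - 4*y^3/27 - y^2/2 + y - 3*exp(8*y/3)/8


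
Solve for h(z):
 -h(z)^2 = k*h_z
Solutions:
 h(z) = k/(C1*k + z)


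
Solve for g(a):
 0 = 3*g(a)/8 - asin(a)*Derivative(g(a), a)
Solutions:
 g(a) = C1*exp(3*Integral(1/asin(a), a)/8)


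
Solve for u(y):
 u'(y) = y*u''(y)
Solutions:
 u(y) = C1 + C2*y^2


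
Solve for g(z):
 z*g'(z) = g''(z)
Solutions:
 g(z) = C1 + C2*erfi(sqrt(2)*z/2)


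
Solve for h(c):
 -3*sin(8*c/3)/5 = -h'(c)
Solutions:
 h(c) = C1 - 9*cos(8*c/3)/40


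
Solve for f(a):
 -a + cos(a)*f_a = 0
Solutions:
 f(a) = C1 + Integral(a/cos(a), a)


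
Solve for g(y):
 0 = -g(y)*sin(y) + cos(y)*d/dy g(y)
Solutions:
 g(y) = C1/cos(y)


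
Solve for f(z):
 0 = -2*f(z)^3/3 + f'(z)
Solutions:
 f(z) = -sqrt(6)*sqrt(-1/(C1 + 2*z))/2
 f(z) = sqrt(6)*sqrt(-1/(C1 + 2*z))/2


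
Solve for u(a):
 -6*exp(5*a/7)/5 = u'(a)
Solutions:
 u(a) = C1 - 42*exp(5*a/7)/25


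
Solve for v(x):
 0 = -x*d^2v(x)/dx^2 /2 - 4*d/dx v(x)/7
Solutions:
 v(x) = C1 + C2/x^(1/7)


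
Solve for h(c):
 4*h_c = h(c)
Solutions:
 h(c) = C1*exp(c/4)


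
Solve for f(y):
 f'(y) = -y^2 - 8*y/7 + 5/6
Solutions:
 f(y) = C1 - y^3/3 - 4*y^2/7 + 5*y/6


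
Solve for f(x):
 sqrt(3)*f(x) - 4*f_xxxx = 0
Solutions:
 f(x) = C1*exp(-sqrt(2)*3^(1/8)*x/2) + C2*exp(sqrt(2)*3^(1/8)*x/2) + C3*sin(sqrt(2)*3^(1/8)*x/2) + C4*cos(sqrt(2)*3^(1/8)*x/2)


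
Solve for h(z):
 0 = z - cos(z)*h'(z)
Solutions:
 h(z) = C1 + Integral(z/cos(z), z)


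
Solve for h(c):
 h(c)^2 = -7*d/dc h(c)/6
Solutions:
 h(c) = 7/(C1 + 6*c)


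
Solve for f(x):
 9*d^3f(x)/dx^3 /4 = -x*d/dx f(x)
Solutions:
 f(x) = C1 + Integral(C2*airyai(-2^(2/3)*3^(1/3)*x/3) + C3*airybi(-2^(2/3)*3^(1/3)*x/3), x)


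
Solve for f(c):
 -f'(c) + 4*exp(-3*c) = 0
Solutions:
 f(c) = C1 - 4*exp(-3*c)/3


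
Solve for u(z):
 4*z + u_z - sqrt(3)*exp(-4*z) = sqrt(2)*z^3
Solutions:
 u(z) = C1 + sqrt(2)*z^4/4 - 2*z^2 - sqrt(3)*exp(-4*z)/4


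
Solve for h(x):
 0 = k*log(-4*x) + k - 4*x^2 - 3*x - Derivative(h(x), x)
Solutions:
 h(x) = C1 + k*x*log(-x) + 2*k*x*log(2) - 4*x^3/3 - 3*x^2/2


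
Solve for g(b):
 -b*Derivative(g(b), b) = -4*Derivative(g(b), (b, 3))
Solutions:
 g(b) = C1 + Integral(C2*airyai(2^(1/3)*b/2) + C3*airybi(2^(1/3)*b/2), b)


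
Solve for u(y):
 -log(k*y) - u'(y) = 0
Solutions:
 u(y) = C1 - y*log(k*y) + y


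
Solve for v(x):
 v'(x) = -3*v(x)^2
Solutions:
 v(x) = 1/(C1 + 3*x)


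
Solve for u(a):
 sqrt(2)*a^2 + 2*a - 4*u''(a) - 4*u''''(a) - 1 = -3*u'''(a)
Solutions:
 u(a) = C1 + C2*a + sqrt(2)*a^4/48 + a^3*(4 + 3*sqrt(2))/48 + a^2*(4 - 7*sqrt(2))/64 + (C3*sin(sqrt(55)*a/8) + C4*cos(sqrt(55)*a/8))*exp(3*a/8)


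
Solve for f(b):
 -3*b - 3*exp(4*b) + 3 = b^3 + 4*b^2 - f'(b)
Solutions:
 f(b) = C1 + b^4/4 + 4*b^3/3 + 3*b^2/2 - 3*b + 3*exp(4*b)/4


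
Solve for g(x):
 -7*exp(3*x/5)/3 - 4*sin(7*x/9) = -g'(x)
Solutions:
 g(x) = C1 + 35*exp(3*x/5)/9 - 36*cos(7*x/9)/7


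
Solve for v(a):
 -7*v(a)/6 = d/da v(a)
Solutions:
 v(a) = C1*exp(-7*a/6)


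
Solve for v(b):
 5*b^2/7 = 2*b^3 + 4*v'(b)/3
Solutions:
 v(b) = C1 - 3*b^4/8 + 5*b^3/28


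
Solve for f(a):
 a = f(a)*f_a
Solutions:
 f(a) = -sqrt(C1 + a^2)
 f(a) = sqrt(C1 + a^2)


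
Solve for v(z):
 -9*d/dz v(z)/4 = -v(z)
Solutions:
 v(z) = C1*exp(4*z/9)


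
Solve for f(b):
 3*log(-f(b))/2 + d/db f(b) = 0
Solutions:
 -li(-f(b)) = C1 - 3*b/2


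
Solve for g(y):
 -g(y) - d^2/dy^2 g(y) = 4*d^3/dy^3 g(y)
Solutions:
 g(y) = C1*exp(y*(-2 + (12*sqrt(327) + 217)^(-1/3) + (12*sqrt(327) + 217)^(1/3))/24)*sin(sqrt(3)*y*(-(12*sqrt(327) + 217)^(1/3) + (12*sqrt(327) + 217)^(-1/3))/24) + C2*exp(y*(-2 + (12*sqrt(327) + 217)^(-1/3) + (12*sqrt(327) + 217)^(1/3))/24)*cos(sqrt(3)*y*(-(12*sqrt(327) + 217)^(1/3) + (12*sqrt(327) + 217)^(-1/3))/24) + C3*exp(-y*((12*sqrt(327) + 217)^(-1/3) + 1 + (12*sqrt(327) + 217)^(1/3))/12)


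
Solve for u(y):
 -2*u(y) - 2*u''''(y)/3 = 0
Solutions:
 u(y) = (C1*sin(sqrt(2)*3^(1/4)*y/2) + C2*cos(sqrt(2)*3^(1/4)*y/2))*exp(-sqrt(2)*3^(1/4)*y/2) + (C3*sin(sqrt(2)*3^(1/4)*y/2) + C4*cos(sqrt(2)*3^(1/4)*y/2))*exp(sqrt(2)*3^(1/4)*y/2)


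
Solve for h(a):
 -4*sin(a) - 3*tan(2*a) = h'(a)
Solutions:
 h(a) = C1 + 3*log(cos(2*a))/2 + 4*cos(a)


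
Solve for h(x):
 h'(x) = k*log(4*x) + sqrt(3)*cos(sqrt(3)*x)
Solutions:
 h(x) = C1 + k*x*(log(x) - 1) + 2*k*x*log(2) + sin(sqrt(3)*x)


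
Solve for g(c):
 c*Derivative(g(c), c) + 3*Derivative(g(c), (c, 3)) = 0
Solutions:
 g(c) = C1 + Integral(C2*airyai(-3^(2/3)*c/3) + C3*airybi(-3^(2/3)*c/3), c)


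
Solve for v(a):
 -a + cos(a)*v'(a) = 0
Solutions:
 v(a) = C1 + Integral(a/cos(a), a)


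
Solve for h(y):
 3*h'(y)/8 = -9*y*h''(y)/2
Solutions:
 h(y) = C1 + C2*y^(11/12)


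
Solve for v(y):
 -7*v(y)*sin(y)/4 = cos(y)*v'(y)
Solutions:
 v(y) = C1*cos(y)^(7/4)


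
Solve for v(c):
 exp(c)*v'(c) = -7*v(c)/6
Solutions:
 v(c) = C1*exp(7*exp(-c)/6)


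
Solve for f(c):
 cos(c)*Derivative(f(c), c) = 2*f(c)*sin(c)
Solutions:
 f(c) = C1/cos(c)^2


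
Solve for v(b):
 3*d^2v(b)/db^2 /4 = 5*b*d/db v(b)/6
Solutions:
 v(b) = C1 + C2*erfi(sqrt(5)*b/3)


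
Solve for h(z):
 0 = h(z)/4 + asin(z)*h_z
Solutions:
 h(z) = C1*exp(-Integral(1/asin(z), z)/4)


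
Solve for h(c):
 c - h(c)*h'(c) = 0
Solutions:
 h(c) = -sqrt(C1 + c^2)
 h(c) = sqrt(C1 + c^2)


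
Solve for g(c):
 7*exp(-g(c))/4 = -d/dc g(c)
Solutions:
 g(c) = log(C1 - 7*c/4)


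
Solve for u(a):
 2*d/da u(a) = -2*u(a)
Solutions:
 u(a) = C1*exp(-a)


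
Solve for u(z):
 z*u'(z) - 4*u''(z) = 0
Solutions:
 u(z) = C1 + C2*erfi(sqrt(2)*z/4)


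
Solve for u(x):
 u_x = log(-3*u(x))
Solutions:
 -Integral(1/(log(-_y) + log(3)), (_y, u(x))) = C1 - x


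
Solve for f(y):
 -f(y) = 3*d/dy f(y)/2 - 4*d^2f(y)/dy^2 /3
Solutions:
 f(y) = C1*exp(y*(9 - sqrt(273))/16) + C2*exp(y*(9 + sqrt(273))/16)


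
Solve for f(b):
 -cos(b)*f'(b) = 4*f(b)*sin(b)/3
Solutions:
 f(b) = C1*cos(b)^(4/3)


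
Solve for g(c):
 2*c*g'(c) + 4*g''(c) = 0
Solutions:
 g(c) = C1 + C2*erf(c/2)


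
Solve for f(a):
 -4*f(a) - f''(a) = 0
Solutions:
 f(a) = C1*sin(2*a) + C2*cos(2*a)


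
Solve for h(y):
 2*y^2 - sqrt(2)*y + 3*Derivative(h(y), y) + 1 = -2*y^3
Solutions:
 h(y) = C1 - y^4/6 - 2*y^3/9 + sqrt(2)*y^2/6 - y/3


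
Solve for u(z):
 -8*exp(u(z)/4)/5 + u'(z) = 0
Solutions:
 u(z) = 4*log(-1/(C1 + 8*z)) + 4*log(20)


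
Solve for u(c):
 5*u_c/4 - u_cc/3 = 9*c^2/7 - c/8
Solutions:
 u(c) = C1 + C2*exp(15*c/4) + 12*c^3/35 + 157*c^2/700 + 314*c/2625


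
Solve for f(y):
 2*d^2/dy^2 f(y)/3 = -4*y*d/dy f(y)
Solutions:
 f(y) = C1 + C2*erf(sqrt(3)*y)


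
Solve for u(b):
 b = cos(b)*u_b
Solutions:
 u(b) = C1 + Integral(b/cos(b), b)


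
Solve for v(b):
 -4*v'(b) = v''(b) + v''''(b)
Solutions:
 v(b) = C1 + C2*exp(-3^(1/3)*b*(-(18 + sqrt(327))^(1/3) + 3^(1/3)/(18 + sqrt(327))^(1/3))/6)*sin(3^(1/6)*b*(3/(18 + sqrt(327))^(1/3) + 3^(2/3)*(18 + sqrt(327))^(1/3))/6) + C3*exp(-3^(1/3)*b*(-(18 + sqrt(327))^(1/3) + 3^(1/3)/(18 + sqrt(327))^(1/3))/6)*cos(3^(1/6)*b*(3/(18 + sqrt(327))^(1/3) + 3^(2/3)*(18 + sqrt(327))^(1/3))/6) + C4*exp(3^(1/3)*b*(-(18 + sqrt(327))^(1/3) + 3^(1/3)/(18 + sqrt(327))^(1/3))/3)


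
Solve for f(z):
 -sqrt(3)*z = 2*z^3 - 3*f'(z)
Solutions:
 f(z) = C1 + z^4/6 + sqrt(3)*z^2/6


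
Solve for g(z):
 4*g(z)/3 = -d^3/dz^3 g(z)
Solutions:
 g(z) = C3*exp(-6^(2/3)*z/3) + (C1*sin(2^(2/3)*3^(1/6)*z/2) + C2*cos(2^(2/3)*3^(1/6)*z/2))*exp(6^(2/3)*z/6)


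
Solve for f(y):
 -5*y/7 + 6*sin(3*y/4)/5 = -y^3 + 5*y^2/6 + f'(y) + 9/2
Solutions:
 f(y) = C1 + y^4/4 - 5*y^3/18 - 5*y^2/14 - 9*y/2 - 8*cos(3*y/4)/5


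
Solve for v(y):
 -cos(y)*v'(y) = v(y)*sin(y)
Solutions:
 v(y) = C1*cos(y)


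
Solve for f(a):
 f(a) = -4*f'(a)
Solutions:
 f(a) = C1*exp(-a/4)


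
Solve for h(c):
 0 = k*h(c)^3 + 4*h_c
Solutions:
 h(c) = -sqrt(2)*sqrt(-1/(C1 - c*k))
 h(c) = sqrt(2)*sqrt(-1/(C1 - c*k))


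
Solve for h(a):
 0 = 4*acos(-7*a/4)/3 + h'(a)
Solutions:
 h(a) = C1 - 4*a*acos(-7*a/4)/3 - 4*sqrt(16 - 49*a^2)/21


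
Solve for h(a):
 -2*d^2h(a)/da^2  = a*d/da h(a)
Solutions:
 h(a) = C1 + C2*erf(a/2)


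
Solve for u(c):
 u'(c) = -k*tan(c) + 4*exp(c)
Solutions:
 u(c) = C1 + k*log(cos(c)) + 4*exp(c)


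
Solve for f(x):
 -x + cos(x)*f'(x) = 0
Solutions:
 f(x) = C1 + Integral(x/cos(x), x)


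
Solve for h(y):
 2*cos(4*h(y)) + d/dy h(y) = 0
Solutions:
 h(y) = -asin((C1 + exp(16*y))/(C1 - exp(16*y)))/4 + pi/4
 h(y) = asin((C1 + exp(16*y))/(C1 - exp(16*y)))/4


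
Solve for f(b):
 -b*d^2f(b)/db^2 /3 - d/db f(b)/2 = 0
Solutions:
 f(b) = C1 + C2/sqrt(b)


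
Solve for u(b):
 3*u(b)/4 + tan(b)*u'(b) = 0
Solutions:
 u(b) = C1/sin(b)^(3/4)


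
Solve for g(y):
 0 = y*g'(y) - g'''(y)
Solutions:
 g(y) = C1 + Integral(C2*airyai(y) + C3*airybi(y), y)


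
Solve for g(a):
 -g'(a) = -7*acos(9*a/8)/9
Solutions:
 g(a) = C1 + 7*a*acos(9*a/8)/9 - 7*sqrt(64 - 81*a^2)/81


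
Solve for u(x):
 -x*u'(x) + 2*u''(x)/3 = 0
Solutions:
 u(x) = C1 + C2*erfi(sqrt(3)*x/2)


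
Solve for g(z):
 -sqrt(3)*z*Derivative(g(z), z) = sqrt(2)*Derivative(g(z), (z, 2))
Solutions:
 g(z) = C1 + C2*erf(6^(1/4)*z/2)


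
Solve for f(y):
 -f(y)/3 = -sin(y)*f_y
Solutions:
 f(y) = C1*(cos(y) - 1)^(1/6)/(cos(y) + 1)^(1/6)


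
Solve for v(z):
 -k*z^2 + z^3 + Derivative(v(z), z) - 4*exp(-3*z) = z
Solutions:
 v(z) = C1 + k*z^3/3 - z^4/4 + z^2/2 - 4*exp(-3*z)/3


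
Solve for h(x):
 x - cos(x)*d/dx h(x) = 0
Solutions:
 h(x) = C1 + Integral(x/cos(x), x)


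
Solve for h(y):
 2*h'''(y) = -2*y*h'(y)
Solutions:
 h(y) = C1 + Integral(C2*airyai(-y) + C3*airybi(-y), y)


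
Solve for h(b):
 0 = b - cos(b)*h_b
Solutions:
 h(b) = C1 + Integral(b/cos(b), b)


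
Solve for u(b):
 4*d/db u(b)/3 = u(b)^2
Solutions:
 u(b) = -4/(C1 + 3*b)


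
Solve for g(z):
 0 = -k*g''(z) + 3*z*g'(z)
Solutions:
 g(z) = C1 + C2*erf(sqrt(6)*z*sqrt(-1/k)/2)/sqrt(-1/k)


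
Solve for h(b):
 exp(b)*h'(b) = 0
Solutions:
 h(b) = C1


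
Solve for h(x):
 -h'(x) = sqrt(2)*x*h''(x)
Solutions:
 h(x) = C1 + C2*x^(1 - sqrt(2)/2)


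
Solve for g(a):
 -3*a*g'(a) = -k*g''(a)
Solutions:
 g(a) = C1 + C2*erf(sqrt(6)*a*sqrt(-1/k)/2)/sqrt(-1/k)


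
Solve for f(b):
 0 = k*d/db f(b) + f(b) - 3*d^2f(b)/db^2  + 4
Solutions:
 f(b) = C1*exp(b*(k - sqrt(k^2 + 12))/6) + C2*exp(b*(k + sqrt(k^2 + 12))/6) - 4


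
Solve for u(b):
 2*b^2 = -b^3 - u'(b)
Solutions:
 u(b) = C1 - b^4/4 - 2*b^3/3


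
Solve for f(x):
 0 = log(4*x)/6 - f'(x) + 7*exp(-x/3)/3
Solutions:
 f(x) = C1 + x*log(x)/6 + x*(-1 + 2*log(2))/6 - 7*exp(-x/3)


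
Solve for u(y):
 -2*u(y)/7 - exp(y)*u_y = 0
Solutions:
 u(y) = C1*exp(2*exp(-y)/7)


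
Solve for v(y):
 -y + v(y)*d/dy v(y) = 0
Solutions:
 v(y) = -sqrt(C1 + y^2)
 v(y) = sqrt(C1 + y^2)


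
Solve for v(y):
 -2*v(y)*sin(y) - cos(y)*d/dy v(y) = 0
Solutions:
 v(y) = C1*cos(y)^2


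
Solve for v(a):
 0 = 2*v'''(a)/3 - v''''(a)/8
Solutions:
 v(a) = C1 + C2*a + C3*a^2 + C4*exp(16*a/3)


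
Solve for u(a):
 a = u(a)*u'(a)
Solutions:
 u(a) = -sqrt(C1 + a^2)
 u(a) = sqrt(C1 + a^2)


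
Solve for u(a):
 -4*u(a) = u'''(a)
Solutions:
 u(a) = C3*exp(-2^(2/3)*a) + (C1*sin(2^(2/3)*sqrt(3)*a/2) + C2*cos(2^(2/3)*sqrt(3)*a/2))*exp(2^(2/3)*a/2)


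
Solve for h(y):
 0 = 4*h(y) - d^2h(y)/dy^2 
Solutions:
 h(y) = C1*exp(-2*y) + C2*exp(2*y)


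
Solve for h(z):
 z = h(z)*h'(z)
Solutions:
 h(z) = -sqrt(C1 + z^2)
 h(z) = sqrt(C1 + z^2)


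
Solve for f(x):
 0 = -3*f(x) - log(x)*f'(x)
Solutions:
 f(x) = C1*exp(-3*li(x))


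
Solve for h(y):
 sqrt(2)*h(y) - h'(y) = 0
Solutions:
 h(y) = C1*exp(sqrt(2)*y)


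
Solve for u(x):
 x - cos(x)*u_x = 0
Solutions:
 u(x) = C1 + Integral(x/cos(x), x)


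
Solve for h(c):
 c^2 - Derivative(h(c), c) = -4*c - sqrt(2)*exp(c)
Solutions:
 h(c) = C1 + c^3/3 + 2*c^2 + sqrt(2)*exp(c)


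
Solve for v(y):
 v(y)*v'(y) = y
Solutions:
 v(y) = -sqrt(C1 + y^2)
 v(y) = sqrt(C1 + y^2)


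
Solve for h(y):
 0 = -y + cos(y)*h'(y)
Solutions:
 h(y) = C1 + Integral(y/cos(y), y)


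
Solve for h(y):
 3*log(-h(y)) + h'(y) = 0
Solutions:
 -li(-h(y)) = C1 - 3*y


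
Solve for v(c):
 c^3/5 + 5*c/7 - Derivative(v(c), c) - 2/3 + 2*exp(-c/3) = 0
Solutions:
 v(c) = C1 + c^4/20 + 5*c^2/14 - 2*c/3 - 6*exp(-c/3)


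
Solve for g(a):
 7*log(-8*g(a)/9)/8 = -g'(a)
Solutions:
 8*Integral(1/(log(-_y) - 2*log(3) + 3*log(2)), (_y, g(a)))/7 = C1 - a


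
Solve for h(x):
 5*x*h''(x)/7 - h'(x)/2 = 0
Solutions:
 h(x) = C1 + C2*x^(17/10)


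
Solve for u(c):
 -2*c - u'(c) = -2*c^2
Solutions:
 u(c) = C1 + 2*c^3/3 - c^2


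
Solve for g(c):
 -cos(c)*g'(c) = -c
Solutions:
 g(c) = C1 + Integral(c/cos(c), c)


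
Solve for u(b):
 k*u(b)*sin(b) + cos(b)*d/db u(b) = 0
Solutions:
 u(b) = C1*exp(k*log(cos(b)))


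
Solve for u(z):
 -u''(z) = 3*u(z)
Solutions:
 u(z) = C1*sin(sqrt(3)*z) + C2*cos(sqrt(3)*z)


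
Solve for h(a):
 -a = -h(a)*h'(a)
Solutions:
 h(a) = -sqrt(C1 + a^2)
 h(a) = sqrt(C1 + a^2)


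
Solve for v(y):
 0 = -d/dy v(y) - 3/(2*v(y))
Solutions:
 v(y) = -sqrt(C1 - 3*y)
 v(y) = sqrt(C1 - 3*y)


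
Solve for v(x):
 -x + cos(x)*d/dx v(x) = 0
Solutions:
 v(x) = C1 + Integral(x/cos(x), x)


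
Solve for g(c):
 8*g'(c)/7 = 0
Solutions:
 g(c) = C1


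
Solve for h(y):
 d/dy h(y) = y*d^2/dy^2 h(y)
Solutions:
 h(y) = C1 + C2*y^2


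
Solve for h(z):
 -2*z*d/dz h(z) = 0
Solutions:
 h(z) = C1


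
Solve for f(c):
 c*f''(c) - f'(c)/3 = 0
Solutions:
 f(c) = C1 + C2*c^(4/3)


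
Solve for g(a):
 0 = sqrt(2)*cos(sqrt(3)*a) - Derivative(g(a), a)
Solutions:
 g(a) = C1 + sqrt(6)*sin(sqrt(3)*a)/3


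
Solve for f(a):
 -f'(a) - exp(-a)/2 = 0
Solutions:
 f(a) = C1 + exp(-a)/2


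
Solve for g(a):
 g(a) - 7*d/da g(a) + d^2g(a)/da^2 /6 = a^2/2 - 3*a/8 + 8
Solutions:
 g(a) = C1*exp(a*(21 - sqrt(435))) + C2*exp(a*(sqrt(435) + 21)) + a^2/2 + 53*a/8 + 1301/24


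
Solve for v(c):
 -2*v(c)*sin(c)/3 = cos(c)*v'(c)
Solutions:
 v(c) = C1*cos(c)^(2/3)


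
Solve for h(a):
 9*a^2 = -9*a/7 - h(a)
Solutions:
 h(a) = 9*a*(-7*a - 1)/7


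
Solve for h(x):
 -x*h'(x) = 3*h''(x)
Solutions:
 h(x) = C1 + C2*erf(sqrt(6)*x/6)


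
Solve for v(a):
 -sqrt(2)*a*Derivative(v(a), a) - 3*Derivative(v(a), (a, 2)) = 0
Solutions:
 v(a) = C1 + C2*erf(2^(3/4)*sqrt(3)*a/6)


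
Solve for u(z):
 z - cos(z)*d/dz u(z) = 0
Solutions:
 u(z) = C1 + Integral(z/cos(z), z)


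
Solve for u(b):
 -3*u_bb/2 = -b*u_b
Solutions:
 u(b) = C1 + C2*erfi(sqrt(3)*b/3)


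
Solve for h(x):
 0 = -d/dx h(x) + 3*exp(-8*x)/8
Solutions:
 h(x) = C1 - 3*exp(-8*x)/64


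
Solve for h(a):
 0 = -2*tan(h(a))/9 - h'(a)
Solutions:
 h(a) = pi - asin(C1*exp(-2*a/9))
 h(a) = asin(C1*exp(-2*a/9))


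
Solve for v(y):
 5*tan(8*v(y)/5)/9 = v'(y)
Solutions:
 v(y) = -5*asin(C1*exp(8*y/9))/8 + 5*pi/8
 v(y) = 5*asin(C1*exp(8*y/9))/8


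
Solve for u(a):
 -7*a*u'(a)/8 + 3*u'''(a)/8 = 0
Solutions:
 u(a) = C1 + Integral(C2*airyai(3^(2/3)*7^(1/3)*a/3) + C3*airybi(3^(2/3)*7^(1/3)*a/3), a)


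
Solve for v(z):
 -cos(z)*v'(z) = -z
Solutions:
 v(z) = C1 + Integral(z/cos(z), z)


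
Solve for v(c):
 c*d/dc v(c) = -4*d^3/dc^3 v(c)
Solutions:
 v(c) = C1 + Integral(C2*airyai(-2^(1/3)*c/2) + C3*airybi(-2^(1/3)*c/2), c)


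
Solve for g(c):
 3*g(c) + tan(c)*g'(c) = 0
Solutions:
 g(c) = C1/sin(c)^3


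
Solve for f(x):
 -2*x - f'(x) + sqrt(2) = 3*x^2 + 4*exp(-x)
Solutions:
 f(x) = C1 - x^3 - x^2 + sqrt(2)*x + 4*exp(-x)


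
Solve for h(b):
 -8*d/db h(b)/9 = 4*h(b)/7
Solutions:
 h(b) = C1*exp(-9*b/14)


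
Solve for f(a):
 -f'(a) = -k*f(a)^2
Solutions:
 f(a) = -1/(C1 + a*k)


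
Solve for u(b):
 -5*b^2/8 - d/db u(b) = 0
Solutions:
 u(b) = C1 - 5*b^3/24


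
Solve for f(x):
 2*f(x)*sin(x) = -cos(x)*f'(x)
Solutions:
 f(x) = C1*cos(x)^2


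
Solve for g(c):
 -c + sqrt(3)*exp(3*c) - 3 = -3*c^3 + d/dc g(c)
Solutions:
 g(c) = C1 + 3*c^4/4 - c^2/2 - 3*c + sqrt(3)*exp(3*c)/3


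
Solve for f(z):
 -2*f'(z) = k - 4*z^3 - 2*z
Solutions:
 f(z) = C1 - k*z/2 + z^4/2 + z^2/2


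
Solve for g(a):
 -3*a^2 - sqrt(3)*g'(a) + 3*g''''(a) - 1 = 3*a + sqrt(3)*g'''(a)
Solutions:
 g(a) = C1 + C2*exp(a*(-12^(1/3)*(9*sqrt(255) + 83*sqrt(3))^(1/3) - 2*18^(1/3)/(9*sqrt(255) + 83*sqrt(3))^(1/3) + 4*sqrt(3))/36)*sin(2^(1/3)*3^(1/6)*a*(-2^(1/3)*3^(2/3)*(9*sqrt(255) + 83*sqrt(3))^(1/3) + 6/(9*sqrt(255) + 83*sqrt(3))^(1/3))/36) + C3*exp(a*(-12^(1/3)*(9*sqrt(255) + 83*sqrt(3))^(1/3) - 2*18^(1/3)/(9*sqrt(255) + 83*sqrt(3))^(1/3) + 4*sqrt(3))/36)*cos(2^(1/3)*3^(1/6)*a*(-2^(1/3)*3^(2/3)*(9*sqrt(255) + 83*sqrt(3))^(1/3) + 6/(9*sqrt(255) + 83*sqrt(3))^(1/3))/36) + C4*exp(a*(2*18^(1/3)/(9*sqrt(255) + 83*sqrt(3))^(1/3) + 2*sqrt(3) + 12^(1/3)*(9*sqrt(255) + 83*sqrt(3))^(1/3))/18) - sqrt(3)*a^3/3 - sqrt(3)*a^2/2 + 5*sqrt(3)*a/3


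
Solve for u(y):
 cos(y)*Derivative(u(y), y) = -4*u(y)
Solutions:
 u(y) = C1*(sin(y)^2 - 2*sin(y) + 1)/(sin(y)^2 + 2*sin(y) + 1)


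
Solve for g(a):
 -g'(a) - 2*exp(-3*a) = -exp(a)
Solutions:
 g(a) = C1 + exp(a) + 2*exp(-3*a)/3


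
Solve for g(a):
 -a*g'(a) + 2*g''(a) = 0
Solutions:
 g(a) = C1 + C2*erfi(a/2)


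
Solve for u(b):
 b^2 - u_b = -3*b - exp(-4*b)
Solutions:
 u(b) = C1 + b^3/3 + 3*b^2/2 - exp(-4*b)/4


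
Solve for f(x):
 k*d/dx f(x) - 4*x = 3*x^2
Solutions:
 f(x) = C1 + x^3/k + 2*x^2/k


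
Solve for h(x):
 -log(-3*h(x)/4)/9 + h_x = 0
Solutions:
 -9*Integral(1/(log(-_y) - 2*log(2) + log(3)), (_y, h(x))) = C1 - x
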